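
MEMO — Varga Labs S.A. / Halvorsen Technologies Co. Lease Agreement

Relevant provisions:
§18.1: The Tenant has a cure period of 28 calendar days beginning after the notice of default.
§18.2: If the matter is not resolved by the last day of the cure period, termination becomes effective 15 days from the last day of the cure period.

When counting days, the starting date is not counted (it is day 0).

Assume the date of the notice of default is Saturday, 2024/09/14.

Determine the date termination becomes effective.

2024/10/27

The last day of the cure period: 28 calendar days after 2024/09/14 is 2024/10/12.
The date termination becomes effective: 2024/10/12 + 15 days = 2024/10/27.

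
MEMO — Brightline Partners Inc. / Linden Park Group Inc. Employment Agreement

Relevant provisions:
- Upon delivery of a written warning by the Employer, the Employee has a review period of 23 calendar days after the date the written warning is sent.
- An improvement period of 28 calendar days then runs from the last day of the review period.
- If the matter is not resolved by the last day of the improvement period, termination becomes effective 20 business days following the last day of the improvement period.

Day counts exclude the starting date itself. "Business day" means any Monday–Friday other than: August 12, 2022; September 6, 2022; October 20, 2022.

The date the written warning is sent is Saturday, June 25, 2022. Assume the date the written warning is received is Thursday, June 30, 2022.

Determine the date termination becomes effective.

The last day of the review period: June 25, 2022 + 23 days = July 18, 2022.
Adding 28 calendar days to July 18, 2022 gives August 15, 2022, which is the last day of the improvement period.
From Monday, August 15, 2022, 20 business days (Aug 16, Aug 17, Aug 18, Aug 19, …, Sep 9, Sep 12, Sep 13, skipping weekends and the listed holiday on Sep 6) brings us to Tuesday, September 13, 2022, which is the date termination becomes effective.

September 13, 2022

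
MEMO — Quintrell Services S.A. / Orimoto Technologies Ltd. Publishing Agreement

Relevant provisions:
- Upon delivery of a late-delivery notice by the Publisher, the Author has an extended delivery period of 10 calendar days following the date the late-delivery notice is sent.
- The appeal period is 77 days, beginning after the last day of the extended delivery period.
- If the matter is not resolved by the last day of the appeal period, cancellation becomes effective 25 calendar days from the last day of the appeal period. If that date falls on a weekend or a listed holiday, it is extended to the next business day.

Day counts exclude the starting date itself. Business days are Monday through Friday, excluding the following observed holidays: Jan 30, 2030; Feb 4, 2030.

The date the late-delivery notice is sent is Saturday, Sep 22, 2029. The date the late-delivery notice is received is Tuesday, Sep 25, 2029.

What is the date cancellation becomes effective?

Jan 14, 2030

The last day of the extended delivery period: 10 calendar days after Sep 22, 2029 is Oct 2, 2029.
The last day of the appeal period: 77 calendar days after Oct 2, 2029 is Dec 18, 2029.
The date cancellation becomes effective: Dec 18, 2029 + 25 days = Jan 12, 2030. That falls on a Saturday, so it rolls to the next business day, Monday, Jan 14, 2030.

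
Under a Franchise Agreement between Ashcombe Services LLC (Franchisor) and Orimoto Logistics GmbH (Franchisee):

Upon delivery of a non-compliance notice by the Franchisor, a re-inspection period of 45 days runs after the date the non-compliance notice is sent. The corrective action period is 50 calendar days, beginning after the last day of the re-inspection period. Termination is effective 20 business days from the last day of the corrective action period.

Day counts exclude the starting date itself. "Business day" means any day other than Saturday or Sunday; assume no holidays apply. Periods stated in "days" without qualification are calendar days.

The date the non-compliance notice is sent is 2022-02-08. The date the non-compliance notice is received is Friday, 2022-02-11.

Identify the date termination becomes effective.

The last day of the re-inspection period: 2022-02-08 + 45 days = 2022-03-25.
The last day of the corrective action period: 50 calendar days after 2022-03-25 is 2022-05-14.
From Saturday, 2022-05-14, 20 business days (May 16, May 17, May 18, May 19, …, Jun 8, Jun 9, Jun 10, skipping weekends) brings us to Friday, 2022-06-10, which is the date termination becomes effective.

2022-06-10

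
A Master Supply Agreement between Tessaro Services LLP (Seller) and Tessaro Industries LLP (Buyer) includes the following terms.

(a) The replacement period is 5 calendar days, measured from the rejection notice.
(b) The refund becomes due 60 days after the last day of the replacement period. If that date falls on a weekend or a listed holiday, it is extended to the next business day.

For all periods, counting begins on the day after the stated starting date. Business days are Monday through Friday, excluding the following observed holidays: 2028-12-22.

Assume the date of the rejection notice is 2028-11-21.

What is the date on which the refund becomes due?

2029-01-25

The last day of the replacement period: 5 calendar days after 2028-11-21 is 2028-11-26.
The date on which the refund becomes due: 2028-11-26 + 60 days = 2029-01-25. 2029-01-25 is a Thursday and is not a listed holiday, so no roll-forward applies.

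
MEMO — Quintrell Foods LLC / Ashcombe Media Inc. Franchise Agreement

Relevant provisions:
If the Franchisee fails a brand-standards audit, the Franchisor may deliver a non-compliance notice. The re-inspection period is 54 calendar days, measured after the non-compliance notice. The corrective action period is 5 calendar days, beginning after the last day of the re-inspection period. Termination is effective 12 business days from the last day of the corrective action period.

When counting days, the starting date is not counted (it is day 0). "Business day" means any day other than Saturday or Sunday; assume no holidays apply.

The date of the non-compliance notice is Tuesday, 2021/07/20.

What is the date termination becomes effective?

Adding 54 calendar days to 2021/07/20 gives 2021/09/12, which is the last day of the re-inspection period.
The last day of the corrective action period: 2021/09/12 + 5 days = 2021/09/17.
The date termination becomes effective: counting 12 business days from Friday, 2021/09/17 (Sep 20, Sep 21, Sep 22, Sep 23, …, Oct 1, Oct 4, Oct 5, skipping weekends) reaches Tuesday, 2021/10/05.

2021/10/05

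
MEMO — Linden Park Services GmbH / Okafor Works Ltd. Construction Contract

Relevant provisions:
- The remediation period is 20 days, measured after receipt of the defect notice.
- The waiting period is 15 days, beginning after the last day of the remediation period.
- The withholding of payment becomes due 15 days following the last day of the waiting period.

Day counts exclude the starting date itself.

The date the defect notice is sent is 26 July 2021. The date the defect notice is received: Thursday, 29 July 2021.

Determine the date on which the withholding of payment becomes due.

Adding 20 calendar days to 29 July 2021 gives 18 August 2021, which is the last day of the remediation period.
Adding 15 calendar days to 18 August 2021 gives 2 September 2021, which is the last day of the waiting period.
The date on which the withholding of payment becomes due: 2 September 2021 + 15 days = 17 September 2021.

17 September 2021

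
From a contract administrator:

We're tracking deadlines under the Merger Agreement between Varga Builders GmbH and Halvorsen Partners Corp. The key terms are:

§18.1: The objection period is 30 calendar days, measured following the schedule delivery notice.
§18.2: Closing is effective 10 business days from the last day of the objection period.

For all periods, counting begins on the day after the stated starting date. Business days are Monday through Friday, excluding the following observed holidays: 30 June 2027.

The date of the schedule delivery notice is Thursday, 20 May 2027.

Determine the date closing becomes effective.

The last day of the objection period: 20 May 2027 + 30 days = 19 June 2027.
The date closing becomes effective: counting 10 business days from Saturday, 19 June 2027 (Jun 21, Jun 22, Jun 23, Jun 24, Jun 25, Jun 28, Jun 29, Jul 1, Jul 2, Jul 5, skipping weekends and the listed holiday on Jun 30) reaches Monday, 5 July 2027.

5 July 2027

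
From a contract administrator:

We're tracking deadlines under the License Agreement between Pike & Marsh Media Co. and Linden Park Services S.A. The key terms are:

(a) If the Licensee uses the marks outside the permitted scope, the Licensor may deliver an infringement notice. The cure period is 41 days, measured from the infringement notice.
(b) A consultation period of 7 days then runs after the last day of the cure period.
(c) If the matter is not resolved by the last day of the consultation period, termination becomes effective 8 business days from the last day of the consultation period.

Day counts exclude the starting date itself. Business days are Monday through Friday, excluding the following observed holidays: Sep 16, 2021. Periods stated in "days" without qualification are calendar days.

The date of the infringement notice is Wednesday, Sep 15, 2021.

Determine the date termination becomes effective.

Nov 12, 2021

The last day of the cure period: 41 calendar days after Sep 15, 2021 is Oct 26, 2021.
The last day of the consultation period: 7 calendar days after Oct 26, 2021 is Nov 2, 2021.
The date termination becomes effective: counting 8 business days from Tuesday, Nov 2, 2021 (Nov 3, Nov 4, Nov 5, Nov 8, Nov 9, Nov 10, Nov 11, Nov 12, skipping weekends) reaches Friday, Nov 12, 2021.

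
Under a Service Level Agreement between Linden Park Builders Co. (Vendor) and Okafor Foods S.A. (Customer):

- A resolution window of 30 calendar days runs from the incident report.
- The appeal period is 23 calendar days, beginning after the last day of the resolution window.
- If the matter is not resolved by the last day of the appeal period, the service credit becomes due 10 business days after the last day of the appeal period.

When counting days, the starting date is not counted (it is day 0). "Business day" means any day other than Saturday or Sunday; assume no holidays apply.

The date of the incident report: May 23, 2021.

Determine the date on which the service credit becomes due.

July 29, 2021

The last day of the resolution window: May 23, 2021 + 30 days = June 22, 2021.
Adding 23 calendar days to June 22, 2021 gives July 15, 2021, which is the last day of the appeal period.
The date on which the service credit becomes due: counting 10 business days from Thursday, July 15, 2021 (Jul 16, Jul 19, Jul 20, Jul 21, Jul 22, Jul 23, Jul 26, Jul 27, Jul 28, Jul 29, skipping weekends) reaches Thursday, July 29, 2021.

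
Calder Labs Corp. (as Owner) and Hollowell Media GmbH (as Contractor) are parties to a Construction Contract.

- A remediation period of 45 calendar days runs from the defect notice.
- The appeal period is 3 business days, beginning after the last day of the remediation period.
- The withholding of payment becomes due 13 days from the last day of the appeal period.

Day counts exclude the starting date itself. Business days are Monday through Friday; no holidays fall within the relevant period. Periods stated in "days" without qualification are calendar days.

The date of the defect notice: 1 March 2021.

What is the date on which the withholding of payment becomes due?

Adding 45 calendar days to 1 March 2021 gives 15 April 2021, which is the last day of the remediation period.
The last day of the appeal period: counting 3 business days from Thursday, 15 April 2021 (Apr 16, Apr 19, Apr 20, skipping weekends) reaches Tuesday, 20 April 2021.
The date on which the withholding of payment becomes due: 20 April 2021 + 13 days = 3 May 2021.

3 May 2021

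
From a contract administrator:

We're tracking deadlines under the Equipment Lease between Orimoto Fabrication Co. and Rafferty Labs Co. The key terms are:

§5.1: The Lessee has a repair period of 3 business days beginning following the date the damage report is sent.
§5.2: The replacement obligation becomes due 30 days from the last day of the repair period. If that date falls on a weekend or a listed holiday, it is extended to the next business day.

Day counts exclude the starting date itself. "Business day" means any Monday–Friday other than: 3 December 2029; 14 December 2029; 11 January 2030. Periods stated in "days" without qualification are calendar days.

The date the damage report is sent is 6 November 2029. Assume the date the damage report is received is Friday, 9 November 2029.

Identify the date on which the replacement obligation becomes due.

10 December 2029

From Tuesday, 6 November 2029, 3 business days (Nov 7, Nov 8, Nov 9, skipping weekends) brings us to Friday, 9 November 2029, which is the last day of the repair period.
Adding 30 calendar days to 9 November 2029 gives 9 December 2029, which is the date on which the replacement obligation becomes due. That falls on a Sunday, so it rolls to the next business day, Monday, 10 December 2029.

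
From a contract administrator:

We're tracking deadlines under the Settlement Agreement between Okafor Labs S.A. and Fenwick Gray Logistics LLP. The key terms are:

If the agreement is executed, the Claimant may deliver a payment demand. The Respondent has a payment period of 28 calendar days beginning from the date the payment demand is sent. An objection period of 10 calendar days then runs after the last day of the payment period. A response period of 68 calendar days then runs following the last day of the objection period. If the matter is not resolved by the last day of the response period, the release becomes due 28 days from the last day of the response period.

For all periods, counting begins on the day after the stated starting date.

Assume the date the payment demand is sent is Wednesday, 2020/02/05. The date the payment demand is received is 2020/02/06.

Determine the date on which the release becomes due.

The last day of the payment period: 2020/02/05 + 28 days = 2020/03/04.
The last day of the objection period: 2020/03/04 + 10 days = 2020/03/14.
The last day of the response period: 2020/03/14 + 68 days = 2020/05/21.
Adding 28 calendar days to 2020/05/21 gives 2020/06/18, which is the date on which the release becomes due.

2020/06/18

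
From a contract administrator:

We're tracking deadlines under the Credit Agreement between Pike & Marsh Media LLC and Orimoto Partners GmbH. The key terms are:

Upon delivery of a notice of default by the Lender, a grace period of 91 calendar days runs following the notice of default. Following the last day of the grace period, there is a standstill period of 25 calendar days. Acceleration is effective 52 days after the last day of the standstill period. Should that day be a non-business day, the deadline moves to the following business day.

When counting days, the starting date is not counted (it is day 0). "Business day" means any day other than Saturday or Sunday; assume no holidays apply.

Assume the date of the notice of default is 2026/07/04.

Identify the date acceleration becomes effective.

The last day of the grace period: 2026/07/04 + 91 days = 2026/10/03.
The last day of the standstill period: 2026/10/03 + 25 days = 2026/10/28.
The date acceleration becomes effective: 2026/10/28 + 52 days = 2026/12/19. That falls on a Saturday, so it rolls to the next business day, Monday, 2026/12/21.

2026/12/21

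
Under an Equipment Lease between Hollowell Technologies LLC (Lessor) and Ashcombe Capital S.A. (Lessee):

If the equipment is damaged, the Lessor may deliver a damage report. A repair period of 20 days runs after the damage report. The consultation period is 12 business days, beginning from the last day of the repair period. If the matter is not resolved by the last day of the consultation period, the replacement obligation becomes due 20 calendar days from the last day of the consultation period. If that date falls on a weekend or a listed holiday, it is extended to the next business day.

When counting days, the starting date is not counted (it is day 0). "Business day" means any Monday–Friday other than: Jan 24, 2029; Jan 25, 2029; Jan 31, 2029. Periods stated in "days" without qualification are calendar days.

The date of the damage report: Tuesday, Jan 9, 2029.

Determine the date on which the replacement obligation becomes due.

The last day of the repair period: 20 calendar days after Jan 9, 2029 is Jan 29, 2029.
From Monday, Jan 29, 2029, 12 business days (Jan 30, Feb 1, Feb 2, Feb 5, …, Feb 13, Feb 14, Feb 15, skipping weekends and the listed holiday on Jan 31) brings us to Thursday, Feb 15, 2029, which is the last day of the consultation period.
The date on which the replacement obligation becomes due: Feb 15, 2029 + 20 days = Mar 7, 2029. Mar 7, 2029 is a Wednesday and is not a listed holiday, so no roll-forward applies.

Mar 7, 2029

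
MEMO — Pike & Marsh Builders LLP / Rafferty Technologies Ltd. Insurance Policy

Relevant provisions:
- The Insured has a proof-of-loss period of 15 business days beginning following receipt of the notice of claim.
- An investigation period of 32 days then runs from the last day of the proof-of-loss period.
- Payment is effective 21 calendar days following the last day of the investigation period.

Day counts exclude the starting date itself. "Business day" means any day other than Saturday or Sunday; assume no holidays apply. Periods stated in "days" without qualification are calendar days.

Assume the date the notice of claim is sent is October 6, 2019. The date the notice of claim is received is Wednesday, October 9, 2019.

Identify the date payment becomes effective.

The last day of the proof-of-loss period: 15 business days after Wednesday, October 9, 2019, skipping weekends — Oct 10, Oct 11, Oct 14, Oct 15, …, Oct 28, Oct 29, Oct 30 — lands on Wednesday, October 30, 2019.
Adding 32 calendar days to October 30, 2019 gives December 1, 2019, which is the last day of the investigation period.
The date payment becomes effective: 21 calendar days after December 1, 2019 is December 22, 2019.

December 22, 2019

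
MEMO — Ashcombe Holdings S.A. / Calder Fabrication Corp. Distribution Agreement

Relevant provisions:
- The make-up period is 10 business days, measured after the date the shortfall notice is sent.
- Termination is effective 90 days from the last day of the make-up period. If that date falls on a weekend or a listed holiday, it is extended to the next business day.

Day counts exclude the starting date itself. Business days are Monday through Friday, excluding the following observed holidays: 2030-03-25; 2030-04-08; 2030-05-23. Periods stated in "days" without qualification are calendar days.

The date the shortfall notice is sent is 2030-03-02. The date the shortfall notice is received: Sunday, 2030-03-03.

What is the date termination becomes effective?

2030-06-13

The last day of the make-up period: counting 10 business days from Saturday, 2030-03-02 (Mar 4, Mar 5, Mar 6, Mar 7, Mar 8, Mar 11, Mar 12, Mar 13, Mar 14, Mar 15, skipping weekends) reaches Friday, 2030-03-15.
The date termination becomes effective: 90 calendar days after 2030-03-15 is 2030-06-13. 2030-06-13 is a Thursday and is not a listed holiday, so no roll-forward applies.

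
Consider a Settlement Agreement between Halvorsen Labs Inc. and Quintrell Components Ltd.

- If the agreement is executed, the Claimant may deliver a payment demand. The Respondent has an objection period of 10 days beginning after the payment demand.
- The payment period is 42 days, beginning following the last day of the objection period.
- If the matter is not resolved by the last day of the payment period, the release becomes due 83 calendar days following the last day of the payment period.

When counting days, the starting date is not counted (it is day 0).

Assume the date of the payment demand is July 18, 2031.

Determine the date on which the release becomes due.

Adding 10 calendar days to July 18, 2031 gives July 28, 2031, which is the last day of the objection period.
The last day of the payment period: July 28, 2031 + 42 days = September 8, 2031.
The date on which the release becomes due: 83 calendar days after September 8, 2031 is November 30, 2031.

November 30, 2031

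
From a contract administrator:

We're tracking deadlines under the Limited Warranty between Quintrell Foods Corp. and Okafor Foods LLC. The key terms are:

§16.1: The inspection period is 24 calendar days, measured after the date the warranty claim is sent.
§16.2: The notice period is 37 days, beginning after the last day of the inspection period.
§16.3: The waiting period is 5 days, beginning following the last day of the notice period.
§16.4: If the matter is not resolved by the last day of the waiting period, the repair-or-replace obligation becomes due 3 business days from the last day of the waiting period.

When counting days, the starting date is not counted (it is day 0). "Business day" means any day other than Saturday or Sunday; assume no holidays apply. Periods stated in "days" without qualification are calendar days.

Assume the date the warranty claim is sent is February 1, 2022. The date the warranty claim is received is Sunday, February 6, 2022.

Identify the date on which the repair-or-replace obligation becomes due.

The last day of the inspection period: February 1, 2022 + 24 days = February 25, 2022.
The last day of the notice period: 37 calendar days after February 25, 2022 is April 3, 2022.
The last day of the waiting period: April 3, 2022 + 5 days = April 8, 2022.
The date on which the repair-or-replace obligation becomes due: counting 3 business days from Friday, April 8, 2022 (Apr 11, Apr 12, Apr 13, skipping weekends) reaches Wednesday, April 13, 2022.

April 13, 2022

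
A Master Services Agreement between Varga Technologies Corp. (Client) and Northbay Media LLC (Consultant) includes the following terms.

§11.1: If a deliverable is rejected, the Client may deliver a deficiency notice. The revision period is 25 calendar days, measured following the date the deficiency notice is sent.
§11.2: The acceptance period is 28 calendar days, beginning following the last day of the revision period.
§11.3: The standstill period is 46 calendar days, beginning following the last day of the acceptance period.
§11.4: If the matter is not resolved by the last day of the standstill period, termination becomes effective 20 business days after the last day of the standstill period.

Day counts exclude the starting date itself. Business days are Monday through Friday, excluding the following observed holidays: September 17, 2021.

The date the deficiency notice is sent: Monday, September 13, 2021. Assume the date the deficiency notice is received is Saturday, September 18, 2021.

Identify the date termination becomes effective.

January 18, 2022

The last day of the revision period: 25 calendar days after September 13, 2021 is October 8, 2021.
The last day of the acceptance period: October 8, 2021 + 28 days = November 5, 2021.
The last day of the standstill period: 46 calendar days after November 5, 2021 is December 21, 2021.
From Tuesday, December 21, 2021, 20 business days (Dec 22, Dec 23, Dec 24, Dec 27, …, Jan 14, Jan 17, Jan 18, skipping weekends) brings us to Tuesday, January 18, 2022, which is the date termination becomes effective.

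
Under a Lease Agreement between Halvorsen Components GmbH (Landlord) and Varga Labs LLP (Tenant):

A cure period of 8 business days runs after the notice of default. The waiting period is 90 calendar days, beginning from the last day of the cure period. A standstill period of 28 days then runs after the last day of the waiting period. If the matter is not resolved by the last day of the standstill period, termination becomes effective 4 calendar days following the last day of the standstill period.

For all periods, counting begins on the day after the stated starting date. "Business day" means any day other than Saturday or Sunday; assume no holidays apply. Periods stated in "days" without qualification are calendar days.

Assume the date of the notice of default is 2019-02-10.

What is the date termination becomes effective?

2019-06-22

The last day of the cure period: counting 8 business days from Sunday, 2019-02-10 (Feb 11, Feb 12, Feb 13, Feb 14, Feb 15, Feb 18, Feb 19, Feb 20, skipping weekends) reaches Wednesday, 2019-02-20.
The last day of the waiting period: 2019-02-20 + 90 days = 2019-05-21.
The last day of the standstill period: 2019-05-21 + 28 days = 2019-06-18.
The date termination becomes effective: 4 calendar days after 2019-06-18 is 2019-06-22.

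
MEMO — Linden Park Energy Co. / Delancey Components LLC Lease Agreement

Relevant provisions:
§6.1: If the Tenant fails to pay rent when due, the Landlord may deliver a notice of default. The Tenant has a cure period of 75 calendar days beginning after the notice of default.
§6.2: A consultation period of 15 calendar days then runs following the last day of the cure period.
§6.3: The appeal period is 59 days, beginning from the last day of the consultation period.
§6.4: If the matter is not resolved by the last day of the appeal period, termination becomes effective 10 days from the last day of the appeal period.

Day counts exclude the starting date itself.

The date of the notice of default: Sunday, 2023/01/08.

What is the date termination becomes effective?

The last day of the cure period: 75 calendar days after 2023/01/08 is 2023/03/24.
Adding 15 calendar days to 2023/03/24 gives 2023/04/08, which is the last day of the consultation period.
The last day of the appeal period: 2023/04/08 + 59 days = 2023/06/06.
The date termination becomes effective: 10 calendar days after 2023/06/06 is 2023/06/16.

2023/06/16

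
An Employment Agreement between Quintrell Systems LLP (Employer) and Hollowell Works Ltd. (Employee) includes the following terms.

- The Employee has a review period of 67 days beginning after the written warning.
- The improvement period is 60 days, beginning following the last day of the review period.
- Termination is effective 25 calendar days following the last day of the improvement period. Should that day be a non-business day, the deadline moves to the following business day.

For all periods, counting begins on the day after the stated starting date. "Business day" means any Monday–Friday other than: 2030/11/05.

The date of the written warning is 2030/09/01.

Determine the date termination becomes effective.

Adding 67 calendar days to 2030/09/01 gives 2030/11/07, which is the last day of the review period.
The last day of the improvement period: 2030/11/07 + 60 days = 2031/01/06.
The date termination becomes effective: 25 calendar days after 2031/01/06 is 2031/01/31. 2031/01/31 is a Friday and is not a listed holiday, so no roll-forward applies.

2031/01/31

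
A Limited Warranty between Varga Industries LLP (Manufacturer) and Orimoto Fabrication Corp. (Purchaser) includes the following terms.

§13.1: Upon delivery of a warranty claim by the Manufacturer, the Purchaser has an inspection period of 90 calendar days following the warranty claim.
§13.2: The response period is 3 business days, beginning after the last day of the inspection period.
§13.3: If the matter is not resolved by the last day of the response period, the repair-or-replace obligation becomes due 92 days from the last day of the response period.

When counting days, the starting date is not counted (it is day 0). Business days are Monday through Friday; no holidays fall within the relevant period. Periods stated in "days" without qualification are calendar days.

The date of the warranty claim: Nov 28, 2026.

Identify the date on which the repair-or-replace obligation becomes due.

Jun 3, 2027

The last day of the inspection period: Nov 28, 2026 + 90 days = Feb 26, 2027.
The last day of the response period: 3 business days after Friday, Feb 26, 2027, skipping weekends — Mar 1, Mar 2, Mar 3 — lands on Wednesday, Mar 3, 2027.
Adding 92 calendar days to Mar 3, 2027 gives Jun 3, 2027, which is the date on which the repair-or-replace obligation becomes due.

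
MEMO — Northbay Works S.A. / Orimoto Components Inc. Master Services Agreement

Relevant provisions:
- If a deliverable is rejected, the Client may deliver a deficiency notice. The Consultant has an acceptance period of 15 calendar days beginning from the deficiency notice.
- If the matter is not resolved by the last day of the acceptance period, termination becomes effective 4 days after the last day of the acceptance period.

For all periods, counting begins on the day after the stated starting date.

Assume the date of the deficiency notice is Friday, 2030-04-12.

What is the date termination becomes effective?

2030-05-01

The last day of the acceptance period: 15 calendar days after 2030-04-12 is 2030-04-27.
The date termination becomes effective: 2030-04-27 + 4 days = 2030-05-01.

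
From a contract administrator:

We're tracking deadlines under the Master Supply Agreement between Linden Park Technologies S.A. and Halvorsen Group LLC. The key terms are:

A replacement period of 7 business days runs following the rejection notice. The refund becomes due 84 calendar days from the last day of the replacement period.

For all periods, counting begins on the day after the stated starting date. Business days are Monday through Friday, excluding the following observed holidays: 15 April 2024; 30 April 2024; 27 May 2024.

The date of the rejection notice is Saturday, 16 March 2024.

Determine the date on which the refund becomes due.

From Saturday, 16 March 2024, 7 business days (Mar 18, Mar 19, Mar 20, Mar 21, Mar 22, Mar 25, Mar 26, skipping weekends) brings us to Tuesday, 26 March 2024, which is the last day of the replacement period.
The date on which the refund becomes due: 26 March 2024 + 84 days = 18 June 2024.

18 June 2024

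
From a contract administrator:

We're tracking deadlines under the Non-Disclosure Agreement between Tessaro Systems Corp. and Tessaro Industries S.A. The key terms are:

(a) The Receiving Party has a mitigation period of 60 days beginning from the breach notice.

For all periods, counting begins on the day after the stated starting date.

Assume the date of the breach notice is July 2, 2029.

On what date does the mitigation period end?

The last day of the mitigation period: 60 calendar days after July 2, 2029 is August 31, 2029.

August 31, 2029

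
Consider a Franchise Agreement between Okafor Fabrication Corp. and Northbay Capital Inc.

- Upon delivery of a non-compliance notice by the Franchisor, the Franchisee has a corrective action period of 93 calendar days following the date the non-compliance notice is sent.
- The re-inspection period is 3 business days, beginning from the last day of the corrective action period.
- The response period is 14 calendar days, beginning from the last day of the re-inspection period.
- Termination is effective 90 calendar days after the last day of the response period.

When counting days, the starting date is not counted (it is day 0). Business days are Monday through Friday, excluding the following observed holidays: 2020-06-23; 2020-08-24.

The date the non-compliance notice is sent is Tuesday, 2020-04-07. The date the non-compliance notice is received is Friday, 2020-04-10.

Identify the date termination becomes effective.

2020-10-26

Adding 93 calendar days to 2020-04-07 gives 2020-07-09, which is the last day of the corrective action period.
The last day of the re-inspection period: counting 3 business days from Thursday, 2020-07-09 (Jul 10, Jul 13, Jul 14, skipping weekends) reaches Tuesday, 2020-07-14.
The last day of the response period: 14 calendar days after 2020-07-14 is 2020-07-28.
The date termination becomes effective: 90 calendar days after 2020-07-28 is 2020-10-26.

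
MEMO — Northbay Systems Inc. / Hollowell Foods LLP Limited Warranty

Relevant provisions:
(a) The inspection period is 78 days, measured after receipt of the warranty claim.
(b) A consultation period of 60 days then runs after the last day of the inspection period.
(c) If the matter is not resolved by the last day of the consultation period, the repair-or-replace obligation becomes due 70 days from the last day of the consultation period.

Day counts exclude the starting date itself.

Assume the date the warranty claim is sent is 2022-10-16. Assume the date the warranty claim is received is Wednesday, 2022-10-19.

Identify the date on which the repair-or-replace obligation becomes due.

The last day of the inspection period: 2022-10-19 + 78 days = 2023-01-05.
The last day of the consultation period: 2023-01-05 + 60 days = 2023-03-06.
The date on which the repair-or-replace obligation becomes due: 70 calendar days after 2023-03-06 is 2023-05-15.

2023-05-15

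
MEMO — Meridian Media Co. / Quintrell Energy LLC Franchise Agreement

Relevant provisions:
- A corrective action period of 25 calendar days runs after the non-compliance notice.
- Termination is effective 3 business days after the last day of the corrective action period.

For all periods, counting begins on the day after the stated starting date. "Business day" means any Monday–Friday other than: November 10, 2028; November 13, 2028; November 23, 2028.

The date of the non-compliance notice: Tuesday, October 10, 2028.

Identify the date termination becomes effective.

November 8, 2028

The last day of the corrective action period: 25 calendar days after October 10, 2028 is November 4, 2028.
From Saturday, November 4, 2028, 3 business days (Nov 6, Nov 7, Nov 8, skipping weekends) brings us to Wednesday, November 8, 2028, which is the date termination becomes effective.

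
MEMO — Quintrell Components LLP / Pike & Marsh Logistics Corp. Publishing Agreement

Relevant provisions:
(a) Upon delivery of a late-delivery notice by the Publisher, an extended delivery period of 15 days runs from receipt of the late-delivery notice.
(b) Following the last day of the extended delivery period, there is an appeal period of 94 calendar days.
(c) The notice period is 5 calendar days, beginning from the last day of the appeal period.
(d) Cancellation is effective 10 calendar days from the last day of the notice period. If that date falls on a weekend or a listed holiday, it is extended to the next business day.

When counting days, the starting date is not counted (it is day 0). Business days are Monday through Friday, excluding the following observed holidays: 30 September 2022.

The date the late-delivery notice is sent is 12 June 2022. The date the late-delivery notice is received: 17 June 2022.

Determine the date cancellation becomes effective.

The last day of the extended delivery period: 15 calendar days after 17 June 2022 is 2 July 2022.
The last day of the appeal period: 94 calendar days after 2 July 2022 is 4 October 2022.
The last day of the notice period: 4 October 2022 + 5 days = 9 October 2022.
The date cancellation becomes effective: 9 October 2022 + 10 days = 19 October 2022. 19 October 2022 is a Wednesday and is not a listed holiday, so no roll-forward applies.

19 October 2022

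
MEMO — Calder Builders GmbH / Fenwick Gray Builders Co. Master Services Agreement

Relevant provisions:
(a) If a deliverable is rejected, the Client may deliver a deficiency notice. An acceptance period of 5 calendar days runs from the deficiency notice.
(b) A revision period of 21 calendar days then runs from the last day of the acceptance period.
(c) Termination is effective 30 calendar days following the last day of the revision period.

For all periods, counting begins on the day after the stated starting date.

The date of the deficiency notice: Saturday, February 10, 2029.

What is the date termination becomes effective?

The last day of the acceptance period: February 10, 2029 + 5 days = February 15, 2029.
The last day of the revision period: 21 calendar days after February 15, 2029 is March 8, 2029.
The date termination becomes effective: March 8, 2029 + 30 days = April 7, 2029.

April 7, 2029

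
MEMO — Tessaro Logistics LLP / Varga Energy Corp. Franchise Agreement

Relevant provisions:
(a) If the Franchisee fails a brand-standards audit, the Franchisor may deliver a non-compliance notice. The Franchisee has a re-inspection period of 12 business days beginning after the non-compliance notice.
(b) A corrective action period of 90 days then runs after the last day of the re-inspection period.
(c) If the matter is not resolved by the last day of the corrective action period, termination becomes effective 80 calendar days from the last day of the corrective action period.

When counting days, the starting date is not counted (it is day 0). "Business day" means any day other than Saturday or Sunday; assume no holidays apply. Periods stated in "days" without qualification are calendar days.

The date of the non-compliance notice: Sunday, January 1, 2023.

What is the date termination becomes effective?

The last day of the re-inspection period: counting 12 business days from Sunday, January 1, 2023 (Jan 2, Jan 3, Jan 4, Jan 5, …, Jan 13, Jan 16, Jan 17, skipping weekends) reaches Tuesday, January 17, 2023.
The last day of the corrective action period: 90 calendar days after January 17, 2023 is April 17, 2023.
Adding 80 calendar days to April 17, 2023 gives July 6, 2023, which is the date termination becomes effective.

July 6, 2023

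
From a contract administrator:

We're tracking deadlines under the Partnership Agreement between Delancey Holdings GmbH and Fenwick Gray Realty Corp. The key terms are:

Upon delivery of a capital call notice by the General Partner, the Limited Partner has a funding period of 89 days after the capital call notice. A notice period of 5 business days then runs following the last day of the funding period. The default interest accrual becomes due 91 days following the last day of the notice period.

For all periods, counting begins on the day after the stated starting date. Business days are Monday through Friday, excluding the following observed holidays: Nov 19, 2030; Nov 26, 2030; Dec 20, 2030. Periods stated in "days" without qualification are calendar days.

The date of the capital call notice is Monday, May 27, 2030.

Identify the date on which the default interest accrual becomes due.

Nov 29, 2030

The last day of the funding period: 89 calendar days after May 27, 2030 is Aug 24, 2030.
The last day of the notice period: counting 5 business days from Saturday, Aug 24, 2030 (Aug 26, Aug 27, Aug 28, Aug 29, Aug 30, skipping weekends) reaches Friday, Aug 30, 2030.
The date on which the default interest accrual becomes due: 91 calendar days after Aug 30, 2030 is Nov 29, 2030.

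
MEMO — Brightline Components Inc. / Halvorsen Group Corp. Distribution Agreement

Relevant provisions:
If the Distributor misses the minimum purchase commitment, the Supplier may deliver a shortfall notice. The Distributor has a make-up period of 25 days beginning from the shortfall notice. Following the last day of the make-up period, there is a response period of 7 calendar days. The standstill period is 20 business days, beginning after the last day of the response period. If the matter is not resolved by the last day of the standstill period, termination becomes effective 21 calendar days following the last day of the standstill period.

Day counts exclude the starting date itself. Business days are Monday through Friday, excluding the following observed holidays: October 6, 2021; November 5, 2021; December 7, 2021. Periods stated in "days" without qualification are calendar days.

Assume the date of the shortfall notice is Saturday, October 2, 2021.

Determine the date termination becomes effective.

The last day of the make-up period: 25 calendar days after October 2, 2021 is October 27, 2021.
The last day of the response period: 7 calendar days after October 27, 2021 is November 3, 2021.
From Wednesday, November 3, 2021, 20 business days (Nov 4, Nov 8, Nov 9, Nov 10, …, Nov 30, Dec 1, Dec 2, skipping weekends and the listed holiday on Nov 5) brings us to Thursday, December 2, 2021, which is the last day of the standstill period.
The date termination becomes effective: December 2, 2021 + 21 days = December 23, 2021.

December 23, 2021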